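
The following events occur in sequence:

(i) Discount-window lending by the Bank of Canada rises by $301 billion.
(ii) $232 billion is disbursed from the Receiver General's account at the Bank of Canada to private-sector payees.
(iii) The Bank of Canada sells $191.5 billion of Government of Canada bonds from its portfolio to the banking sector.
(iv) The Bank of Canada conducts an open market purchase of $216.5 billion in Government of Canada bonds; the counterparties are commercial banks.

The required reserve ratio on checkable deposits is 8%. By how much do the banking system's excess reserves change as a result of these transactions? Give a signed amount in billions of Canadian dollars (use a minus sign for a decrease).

Discount-window loan $301 billion: reserves +$301B, deposits 0.
Government spending $232 billion: reserves +$232B, deposits +$232B.
OMO sale (to banks) $191.5 billion: reserves −$191.5B, deposits 0.
OMO purchase (from banks) $216.5 billion: reserves +$216.5B, deposits 0.
Totals: Δreserves = +$558B, Δdeposits = +$232B.
Δrequired reserves = 8% × +$232B = +$18.56B.
Δexcess reserves = Δreserves − Δrequired = +$558B − (+$18.56B) = +$539.44 billion.

+$539.44 billion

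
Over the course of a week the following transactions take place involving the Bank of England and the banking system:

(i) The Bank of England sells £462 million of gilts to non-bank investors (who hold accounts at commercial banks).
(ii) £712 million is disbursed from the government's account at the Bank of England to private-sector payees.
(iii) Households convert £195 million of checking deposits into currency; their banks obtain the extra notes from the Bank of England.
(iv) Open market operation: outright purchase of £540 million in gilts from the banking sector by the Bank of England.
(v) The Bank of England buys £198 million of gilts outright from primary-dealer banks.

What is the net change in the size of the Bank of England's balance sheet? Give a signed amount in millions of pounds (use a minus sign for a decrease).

Asset sale (to non-banks) £462 million: a Bank of England asset is shed → −£462M.
Government spending £712 million: only the composition of liabilities changes → 0.
Currency withdrawal £195 million: only the composition of liabilities changes → 0.
OMO purchase (from banks) £540 million: a Bank of England asset is acquired → +£540M.
OMO purchase (from banks) £198 million: a Bank of England asset is acquired → +£198M.
Net: −462 + 0 + 0 + 540 + 198 = +£276 million.

+£276 million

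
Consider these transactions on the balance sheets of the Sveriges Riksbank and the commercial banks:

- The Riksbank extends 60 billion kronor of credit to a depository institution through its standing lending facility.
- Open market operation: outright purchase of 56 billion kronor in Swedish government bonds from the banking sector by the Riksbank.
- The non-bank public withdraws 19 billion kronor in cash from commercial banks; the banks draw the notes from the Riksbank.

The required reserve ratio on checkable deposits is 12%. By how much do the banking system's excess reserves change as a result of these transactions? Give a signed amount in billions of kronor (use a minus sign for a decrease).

+99.28 billion

Discount-window loan 60 billion kronor: reserves +60B, deposits 0.
OMO purchase (from banks) 56 billion kronor: reserves +56B, deposits 0.
Currency withdrawal 19 billion kronor: reserves −19B, deposits −19B.
Totals: Δreserves = +97B, Δdeposits = −19B.
Δrequired reserves = 12% × −19B = −2.28B.
Δexcess reserves = Δreserves − Δrequired = +97B − (−2.28B) = +99.28 billion.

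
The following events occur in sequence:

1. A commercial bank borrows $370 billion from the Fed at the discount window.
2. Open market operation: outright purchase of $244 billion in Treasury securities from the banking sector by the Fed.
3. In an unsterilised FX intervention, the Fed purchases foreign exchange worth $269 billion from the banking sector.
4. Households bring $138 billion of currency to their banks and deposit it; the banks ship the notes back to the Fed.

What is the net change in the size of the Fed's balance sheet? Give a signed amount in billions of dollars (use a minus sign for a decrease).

Discount-window loan $370 billion: a Fed asset is acquired → +$370B.
OMO purchase (from banks) $244 billion: a Fed asset is acquired → +$244B.
FX purchase $269 billion: a Fed asset is acquired → +$269B.
Currency deposit $138 billion: only the composition of liabilities changes → 0.
Net: 370 + 244 + 269 + 0 = +$883 billion.

+$883 billion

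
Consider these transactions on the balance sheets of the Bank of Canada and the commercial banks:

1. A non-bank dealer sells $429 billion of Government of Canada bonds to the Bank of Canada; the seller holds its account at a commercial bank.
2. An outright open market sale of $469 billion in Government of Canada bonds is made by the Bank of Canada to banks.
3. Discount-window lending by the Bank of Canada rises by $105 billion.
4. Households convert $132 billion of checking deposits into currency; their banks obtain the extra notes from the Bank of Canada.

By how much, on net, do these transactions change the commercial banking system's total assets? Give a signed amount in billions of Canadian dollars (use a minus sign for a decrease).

+$402 billion

Asset purchase (from non-banks) $429 billion: bank balance sheets expand → +$429B.
OMO sale (to banks) $469 billion: just an asset swap on bank balance sheets → 0.
Discount-window loan $105 billion: bank balance sheets expand → +$105B.
Currency withdrawal $132 billion: bank balance sheets shrink → −$132B.
Net: 429 + 0 + 105 − 132 = +$402 billion.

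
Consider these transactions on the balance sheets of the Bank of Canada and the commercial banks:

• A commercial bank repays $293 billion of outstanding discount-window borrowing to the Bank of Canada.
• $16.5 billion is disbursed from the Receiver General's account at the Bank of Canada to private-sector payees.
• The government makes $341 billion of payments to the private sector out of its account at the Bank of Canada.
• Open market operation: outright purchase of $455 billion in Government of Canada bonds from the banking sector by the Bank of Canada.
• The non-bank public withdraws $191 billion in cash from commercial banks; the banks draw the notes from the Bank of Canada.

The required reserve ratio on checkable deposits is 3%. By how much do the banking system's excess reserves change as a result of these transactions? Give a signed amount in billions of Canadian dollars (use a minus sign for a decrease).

Discount-window repayment $293 billion: reserves −$293B, deposits 0.
Government spending $16.5 billion: reserves +$16.5B, deposits +$16.5B.
Government spending $341 billion: reserves +$341B, deposits +$341B.
OMO purchase (from banks) $455 billion: reserves +$455B, deposits 0.
Currency withdrawal $191 billion: reserves −$191B, deposits −$191B.
Totals: Δreserves = +$328.5B, Δdeposits = +$166.5B.
Δrequired reserves = 3% × +$166.5B = +$4.995B.
Δexcess reserves = Δreserves − Δrequired = +$328.5B − (+$4.995B) = +$323.505 billion.

+$323.505 billion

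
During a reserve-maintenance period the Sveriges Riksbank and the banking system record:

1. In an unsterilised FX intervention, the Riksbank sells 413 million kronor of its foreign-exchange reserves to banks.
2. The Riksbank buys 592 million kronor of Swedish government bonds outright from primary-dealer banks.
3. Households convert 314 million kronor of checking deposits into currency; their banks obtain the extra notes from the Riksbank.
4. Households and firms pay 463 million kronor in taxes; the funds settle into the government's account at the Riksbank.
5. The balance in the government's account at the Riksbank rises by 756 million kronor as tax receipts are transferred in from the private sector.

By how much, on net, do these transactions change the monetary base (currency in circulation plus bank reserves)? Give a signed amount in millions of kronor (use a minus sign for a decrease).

-1040 million

Riksbank balance sheet:
  Assets:      Securities +592M, Foreign assets −413M
  Liabilities: Bank reserves −1354M, Currency in circulation +314M, Government deposits +1219M
Monetary base = currency + reserves: +314M + (−1354M) = -1040 million.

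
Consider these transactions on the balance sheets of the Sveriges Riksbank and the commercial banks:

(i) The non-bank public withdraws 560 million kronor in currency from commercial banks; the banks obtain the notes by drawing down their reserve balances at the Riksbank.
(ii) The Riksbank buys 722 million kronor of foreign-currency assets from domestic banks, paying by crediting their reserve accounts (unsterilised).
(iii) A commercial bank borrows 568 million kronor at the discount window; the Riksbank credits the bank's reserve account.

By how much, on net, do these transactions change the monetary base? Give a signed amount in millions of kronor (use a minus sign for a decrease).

+1290 million

Currency withdrawal 560 million kronor: just a shift between currency and reserves — both are base money → 0.
FX purchase 722 million kronor: Riksbank balance sheet expands → +722M.
Discount-window loan 568 million kronor: Riksbank balance sheet expands → +568M.
Net: 0 + 722 + 568 = +1290 million.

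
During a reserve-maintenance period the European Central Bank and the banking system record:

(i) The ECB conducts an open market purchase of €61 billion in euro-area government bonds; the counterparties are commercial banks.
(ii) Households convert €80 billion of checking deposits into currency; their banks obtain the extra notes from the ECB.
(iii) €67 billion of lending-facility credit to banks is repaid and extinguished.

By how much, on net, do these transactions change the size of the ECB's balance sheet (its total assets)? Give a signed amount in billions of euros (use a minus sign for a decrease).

-€6 billion

OMO purchase (from banks) €61 billion: an ECB asset is acquired → +€61B.
Currency withdrawal €80 billion: only the composition of liabilities changes → 0.
Discount-window repayment €67 billion: an ECB asset is shed → −€67B.
Net: 61 + 0 − 67 = -€6 billion.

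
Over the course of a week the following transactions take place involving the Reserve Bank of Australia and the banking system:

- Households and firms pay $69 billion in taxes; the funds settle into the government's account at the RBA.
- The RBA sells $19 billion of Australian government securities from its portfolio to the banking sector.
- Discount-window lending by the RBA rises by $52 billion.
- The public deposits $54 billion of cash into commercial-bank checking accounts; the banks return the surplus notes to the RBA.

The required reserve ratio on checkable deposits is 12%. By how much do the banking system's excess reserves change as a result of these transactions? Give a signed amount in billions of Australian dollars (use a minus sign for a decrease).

+$19.8 billion

Government account inflow $69 billion: reserves −$69B, deposits −$69B.
OMO sale (to banks) $19 billion: reserves −$19B, deposits 0.
Discount-window loan $52 billion: reserves +$52B, deposits 0.
Currency deposit $54 billion: reserves +$54B, deposits +$54B.
Totals: Δreserves = +$18B, Δdeposits = −$15B.
Δrequired reserves = 12% × −$15B = −$1.8B.
Δexcess reserves = Δreserves − Δrequired = +$18B − (−$1.8B) = +$19.8 billion.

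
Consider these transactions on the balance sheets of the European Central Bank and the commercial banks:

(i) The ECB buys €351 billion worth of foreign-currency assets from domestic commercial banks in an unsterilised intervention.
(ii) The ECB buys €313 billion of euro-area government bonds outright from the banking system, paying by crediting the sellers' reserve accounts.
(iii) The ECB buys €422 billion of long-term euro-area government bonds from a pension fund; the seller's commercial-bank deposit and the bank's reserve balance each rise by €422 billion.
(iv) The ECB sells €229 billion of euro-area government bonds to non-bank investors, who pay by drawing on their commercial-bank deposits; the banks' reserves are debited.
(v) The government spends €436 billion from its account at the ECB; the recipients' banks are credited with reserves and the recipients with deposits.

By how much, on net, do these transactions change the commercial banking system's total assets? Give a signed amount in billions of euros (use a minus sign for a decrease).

ECB balance sheet:
  Assets:      Securities +€506B, Foreign assets +€351B
  Liabilities: Bank reserves +€1293B, Government deposits −€436B
Commercial banking system:
  Assets:      Reserves at CB +€1293B, Securities −€313B, Foreign assets −€351B
  Liabilities: Checkable deposits +€629B
Change in total bank assets = +€629 billion.

+€629 billion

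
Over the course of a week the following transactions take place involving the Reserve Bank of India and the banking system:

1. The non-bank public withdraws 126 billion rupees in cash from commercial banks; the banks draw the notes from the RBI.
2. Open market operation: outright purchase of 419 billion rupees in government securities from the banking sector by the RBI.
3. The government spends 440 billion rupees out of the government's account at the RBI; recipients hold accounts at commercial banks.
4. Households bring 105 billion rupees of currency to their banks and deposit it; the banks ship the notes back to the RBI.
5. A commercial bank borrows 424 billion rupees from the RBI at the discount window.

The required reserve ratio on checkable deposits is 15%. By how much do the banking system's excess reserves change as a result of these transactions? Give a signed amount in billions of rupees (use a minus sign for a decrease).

Currency withdrawal 126 billion rupees: reserves −126B, deposits −126B.
OMO purchase (from banks) 419 billion rupees: reserves +419B, deposits 0.
Government spending 440 billion rupees: reserves +440B, deposits +440B.
Currency deposit 105 billion rupees: reserves +105B, deposits +105B.
Discount-window loan 424 billion rupees: reserves +424B, deposits 0.
Totals: Δreserves = +1262B, Δdeposits = +419B.
Δrequired reserves = 15% × +419B = +62.85B.
Δexcess reserves = Δreserves − Δrequired = +1262B − (+62.85B) = +1199.15 billion.

+1199.15 billion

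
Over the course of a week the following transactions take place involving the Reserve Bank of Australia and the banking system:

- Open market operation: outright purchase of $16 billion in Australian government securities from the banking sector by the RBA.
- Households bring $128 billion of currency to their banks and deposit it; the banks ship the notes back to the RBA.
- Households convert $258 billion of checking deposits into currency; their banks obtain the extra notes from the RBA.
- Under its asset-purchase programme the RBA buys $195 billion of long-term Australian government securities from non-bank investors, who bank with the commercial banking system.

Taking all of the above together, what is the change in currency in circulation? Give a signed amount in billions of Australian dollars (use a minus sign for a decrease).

OMO purchase (from banks) $16 billion: no currency enters or leaves circulation → 0.
Currency deposit $128 billion: notes return to the central bank → −$128B.
Currency withdrawal $258 billion: notes leave the central bank → +$258B.
Asset purchase (from non-banks) $195 billion: no currency enters or leaves circulation → 0.
Net: 0 − 128 + 258 + 0 = +$130 billion.

+$130 billion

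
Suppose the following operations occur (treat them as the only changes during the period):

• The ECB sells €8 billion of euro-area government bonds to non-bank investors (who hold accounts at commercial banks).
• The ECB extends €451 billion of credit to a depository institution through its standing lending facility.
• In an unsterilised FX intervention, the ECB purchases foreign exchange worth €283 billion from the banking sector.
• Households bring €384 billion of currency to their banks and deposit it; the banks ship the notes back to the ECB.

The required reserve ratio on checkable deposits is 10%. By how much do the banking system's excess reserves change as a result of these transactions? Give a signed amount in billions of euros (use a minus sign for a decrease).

+€1072.4 billion

Asset sale (to non-banks) €8 billion: reserves −€8B, deposits −€8B.
Discount-window loan €451 billion: reserves +€451B, deposits 0.
FX purchase €283 billion: reserves +€283B, deposits 0.
Currency deposit €384 billion: reserves +€384B, deposits +€384B.
Totals: Δreserves = +€1110B, Δdeposits = +€376B.
Δrequired reserves = 10% × +€376B = +€37.6B.
Δexcess reserves = Δreserves − Δrequired = +€1110B − (+€37.6B) = +€1072.4 billion.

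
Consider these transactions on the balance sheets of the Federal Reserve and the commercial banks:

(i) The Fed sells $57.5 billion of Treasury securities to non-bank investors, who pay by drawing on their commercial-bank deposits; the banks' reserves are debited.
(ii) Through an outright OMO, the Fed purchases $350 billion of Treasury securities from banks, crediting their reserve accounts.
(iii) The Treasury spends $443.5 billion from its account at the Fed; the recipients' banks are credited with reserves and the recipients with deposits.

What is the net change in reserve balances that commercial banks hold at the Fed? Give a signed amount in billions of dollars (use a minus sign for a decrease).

+$736 billion

Asset sale (to non-banks) $57.5 billion: the non-bank buyers' banks settle from reserves → −$57.5B.
OMO purchase (from banks) $350 billion: the Fed pays by crediting reserve accounts → +$350B.
Government spending $443.5 billion: government payments flow into bank reserve accounts → +$443.5B.
Net: −57.5 + 350 + 443.5 = +$736 billion.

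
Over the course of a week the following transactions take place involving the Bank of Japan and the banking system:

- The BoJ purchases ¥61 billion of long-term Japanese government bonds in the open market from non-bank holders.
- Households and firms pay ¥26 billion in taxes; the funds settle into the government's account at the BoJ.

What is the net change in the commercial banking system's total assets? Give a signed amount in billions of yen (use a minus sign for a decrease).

BoJ balance sheet:
  Assets:      Securities +¥61B
  Liabilities: Bank reserves +¥35B, Government deposits +¥26B
Commercial banking system:
  Assets:      Reserves at CB +¥35B
  Liabilities: Checkable deposits +¥35B
Change in total bank assets = +¥35 billion.

+¥35 billion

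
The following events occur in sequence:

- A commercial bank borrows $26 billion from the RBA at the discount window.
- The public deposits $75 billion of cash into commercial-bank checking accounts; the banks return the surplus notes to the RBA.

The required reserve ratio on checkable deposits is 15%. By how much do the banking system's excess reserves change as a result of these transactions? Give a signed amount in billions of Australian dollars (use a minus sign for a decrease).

+$89.75 billion

Discount-window loan $26 billion: reserves +$26B, deposits 0.
Currency deposit $75 billion: reserves +$75B, deposits +$75B.
Totals: Δreserves = +$101B, Δdeposits = +$75B.
Δrequired reserves = 15% × +$75B = +$11.25B.
Δexcess reserves = Δreserves − Δrequired = +$101B − (+$11.25B) = +$89.75 billion.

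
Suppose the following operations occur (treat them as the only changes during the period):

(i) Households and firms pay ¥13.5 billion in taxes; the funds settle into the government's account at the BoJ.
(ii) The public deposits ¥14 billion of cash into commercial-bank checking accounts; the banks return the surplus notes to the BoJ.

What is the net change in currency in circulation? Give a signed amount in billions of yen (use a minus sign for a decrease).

BoJ balance sheet:
  Assets:      no change
  Liabilities: Bank reserves +¥0.5B, Currency in circulation −¥14B, Government deposits +¥13.5B
Commercial banking system:
  Assets:      Reserves at CB +¥0.5B
  Liabilities: Checkable deposits +¥0.5B
So the change in currency in circulation is -¥14 billion.

-¥14 billion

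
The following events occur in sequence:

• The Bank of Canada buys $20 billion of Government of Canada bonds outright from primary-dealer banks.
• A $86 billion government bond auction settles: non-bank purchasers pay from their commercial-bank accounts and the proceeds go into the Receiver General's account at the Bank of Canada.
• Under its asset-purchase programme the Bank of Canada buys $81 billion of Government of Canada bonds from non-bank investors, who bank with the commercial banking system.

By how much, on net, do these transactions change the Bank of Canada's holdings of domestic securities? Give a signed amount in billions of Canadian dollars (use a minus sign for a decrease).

+$101 billion

Bank of Canada balance sheet:
  Assets:      Securities +$101B
  Liabilities: Bank reserves +$15B, Government deposits +$86B
Commercial banking system:
  Assets:      Reserves at CB +$15B, Securities −$20B
  Liabilities: Checkable deposits −$5B
So the change in the Bank of Canada's holdings of domestic securities is +$101 billion.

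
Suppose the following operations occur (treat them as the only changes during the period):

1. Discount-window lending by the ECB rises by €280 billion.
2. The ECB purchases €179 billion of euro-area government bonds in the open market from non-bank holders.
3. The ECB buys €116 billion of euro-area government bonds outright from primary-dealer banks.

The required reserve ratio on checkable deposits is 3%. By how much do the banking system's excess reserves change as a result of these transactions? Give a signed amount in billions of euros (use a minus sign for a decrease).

+€569.63 billion

Discount-window loan €280 billion: reserves +€280B, deposits 0.
Asset purchase (from non-banks) €179 billion: reserves +€179B, deposits +€179B.
OMO purchase (from banks) €116 billion: reserves +€116B, deposits 0.
Totals: Δreserves = +€575B, Δdeposits = +€179B.
Δrequired reserves = 3% × +€179B = +€5.37B.
Δexcess reserves = Δreserves − Δrequired = +€575B − (+€5.37B) = +€569.63 billion.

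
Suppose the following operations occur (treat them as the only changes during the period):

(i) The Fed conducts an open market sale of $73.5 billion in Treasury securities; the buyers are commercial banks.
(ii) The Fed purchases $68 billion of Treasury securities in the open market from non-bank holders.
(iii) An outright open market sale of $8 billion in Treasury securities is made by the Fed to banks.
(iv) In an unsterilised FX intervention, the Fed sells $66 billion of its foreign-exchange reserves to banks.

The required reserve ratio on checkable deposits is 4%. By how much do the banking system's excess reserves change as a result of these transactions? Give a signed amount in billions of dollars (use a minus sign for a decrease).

-$82.22 billion

OMO sale (to banks) $73.5 billion: reserves −$73.5B, deposits 0.
Asset purchase (from non-banks) $68 billion: reserves +$68B, deposits +$68B.
OMO sale (to banks) $8 billion: reserves −$8B, deposits 0.
FX sale $66 billion: reserves −$66B, deposits 0.
Totals: Δreserves = −$79.5B, Δdeposits = +$68B.
Δrequired reserves = 4% × +$68B = +$2.72B.
Δexcess reserves = Δreserves − Δrequired = −$79.5B − (+$2.72B) = -$82.22 billion.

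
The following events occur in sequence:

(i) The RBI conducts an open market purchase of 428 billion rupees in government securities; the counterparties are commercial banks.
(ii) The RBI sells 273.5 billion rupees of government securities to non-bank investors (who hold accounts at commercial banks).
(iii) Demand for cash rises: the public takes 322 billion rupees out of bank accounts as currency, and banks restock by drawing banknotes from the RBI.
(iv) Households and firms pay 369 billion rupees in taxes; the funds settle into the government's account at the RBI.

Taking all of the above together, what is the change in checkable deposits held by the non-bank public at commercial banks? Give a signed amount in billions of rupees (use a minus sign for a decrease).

-964.5 billion

OMO purchase (from banks) 428 billion rupees: the counterparty is a bank, so public deposits are unchanged → 0.
Asset sale (to non-banks) 273.5 billion rupees: non-bank counterparties' bank balances fall → −273.5B.
Currency withdrawal 322 billion rupees: non-bank counterparties' bank balances fall → −322B.
Government account inflow 369 billion rupees: non-bank counterparties' bank balances fall → −369B.
Net: 0 − 273.5 − 322 − 369 = -964.5 billion.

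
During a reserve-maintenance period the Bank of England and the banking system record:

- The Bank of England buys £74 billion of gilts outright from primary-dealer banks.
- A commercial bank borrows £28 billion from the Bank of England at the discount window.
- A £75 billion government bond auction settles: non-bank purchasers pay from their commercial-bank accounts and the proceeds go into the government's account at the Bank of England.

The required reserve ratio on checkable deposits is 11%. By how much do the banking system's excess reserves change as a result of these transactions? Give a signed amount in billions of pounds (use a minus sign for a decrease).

+£35.25 billion

OMO purchase (from banks) £74 billion: reserves +£74B, deposits 0.
Discount-window loan £28 billion: reserves +£28B, deposits 0.
Government account inflow £75 billion: reserves −£75B, deposits −£75B.
Totals: Δreserves = +£27B, Δdeposits = −£75B.
Δrequired reserves = 11% × −£75B = −£8.25B.
Δexcess reserves = Δreserves − Δrequired = +£27B − (−£8.25B) = +£35.25 billion.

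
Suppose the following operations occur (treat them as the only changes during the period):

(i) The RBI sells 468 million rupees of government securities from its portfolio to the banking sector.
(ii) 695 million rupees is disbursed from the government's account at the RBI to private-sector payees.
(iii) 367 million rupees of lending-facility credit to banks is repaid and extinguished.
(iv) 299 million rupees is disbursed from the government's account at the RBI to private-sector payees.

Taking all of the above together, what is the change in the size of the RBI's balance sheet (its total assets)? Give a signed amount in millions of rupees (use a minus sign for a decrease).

RBI balance sheet:
  Assets:      Securities −468M, Loans to banks −367M
  Liabilities: Bank reserves +159M, Government deposits −994M
Change in total RBI assets = -835 million.

-835 million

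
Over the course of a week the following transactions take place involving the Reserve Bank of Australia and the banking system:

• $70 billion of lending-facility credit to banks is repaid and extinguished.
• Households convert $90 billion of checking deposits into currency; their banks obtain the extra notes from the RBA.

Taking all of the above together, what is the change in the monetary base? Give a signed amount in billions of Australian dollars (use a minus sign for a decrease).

RBA balance sheet:
  Assets:      Loans to banks −$70B
  Liabilities: Bank reserves −$160B, Currency in circulation +$90B
Commercial banking system:
  Assets:      Reserves at CB −$160B
  Liabilities: Checkable deposits −$90B, Borrowings from CB −$70B
Monetary base = currency + reserves: +$90B + (−$160B) = -$70 billion.

-$70 billion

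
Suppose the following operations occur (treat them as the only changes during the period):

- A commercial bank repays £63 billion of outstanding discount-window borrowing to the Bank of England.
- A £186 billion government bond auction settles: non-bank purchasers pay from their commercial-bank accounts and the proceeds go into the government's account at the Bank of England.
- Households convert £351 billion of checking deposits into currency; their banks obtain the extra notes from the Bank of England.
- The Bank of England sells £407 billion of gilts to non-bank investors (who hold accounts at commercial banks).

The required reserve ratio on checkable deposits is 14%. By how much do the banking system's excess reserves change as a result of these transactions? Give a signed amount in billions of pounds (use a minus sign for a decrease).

-£874.84 billion

Discount-window repayment £63 billion: reserves −£63B, deposits 0.
Government account inflow £186 billion: reserves −£186B, deposits −£186B.
Currency withdrawal £351 billion: reserves −£351B, deposits −£351B.
Asset sale (to non-banks) £407 billion: reserves −£407B, deposits −£407B.
Totals: Δreserves = −£1007B, Δdeposits = −£944B.
Δrequired reserves = 14% × −£944B = −£132.16B.
Δexcess reserves = Δreserves − Δrequired = −£1007B − (−£132.16B) = -£874.84 billion.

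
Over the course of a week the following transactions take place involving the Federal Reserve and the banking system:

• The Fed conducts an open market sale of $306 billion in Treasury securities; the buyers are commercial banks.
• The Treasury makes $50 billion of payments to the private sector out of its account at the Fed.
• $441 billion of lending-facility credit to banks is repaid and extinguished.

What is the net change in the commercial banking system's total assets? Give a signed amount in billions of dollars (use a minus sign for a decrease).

-$391 billion

Fed balance sheet:
  Assets:      Securities −$306B, Loans to banks −$441B
  Liabilities: Bank reserves −$697B, Government deposits −$50B
Commercial banking system:
  Assets:      Reserves at CB −$697B, Securities +$306B
  Liabilities: Checkable deposits +$50B, Borrowings from CB −$441B
Change in total bank assets = -$391 billion.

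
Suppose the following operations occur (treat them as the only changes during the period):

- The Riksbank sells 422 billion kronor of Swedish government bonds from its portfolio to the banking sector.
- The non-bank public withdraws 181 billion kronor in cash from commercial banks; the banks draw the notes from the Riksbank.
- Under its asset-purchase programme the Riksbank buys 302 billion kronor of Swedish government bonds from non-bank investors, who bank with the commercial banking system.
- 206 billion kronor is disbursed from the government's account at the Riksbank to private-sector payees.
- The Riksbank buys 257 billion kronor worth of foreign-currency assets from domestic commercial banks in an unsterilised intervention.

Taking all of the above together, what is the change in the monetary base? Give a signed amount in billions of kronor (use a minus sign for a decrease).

+343 billion

OMO sale (to banks) 422 billion kronor: Riksbank balance sheet contracts → −422B.
Currency withdrawal 181 billion kronor: just a shift between currency and reserves — both are base money → 0.
Asset purchase (from non-banks) 302 billion kronor: Riksbank balance sheet expands → +302B.
Government spending 206 billion kronor: a non-base liability converts back to reserves → +206B.
FX purchase 257 billion kronor: Riksbank balance sheet expands → +257B.
Net: −422 + 0 + 302 + 206 + 257 = +343 billion.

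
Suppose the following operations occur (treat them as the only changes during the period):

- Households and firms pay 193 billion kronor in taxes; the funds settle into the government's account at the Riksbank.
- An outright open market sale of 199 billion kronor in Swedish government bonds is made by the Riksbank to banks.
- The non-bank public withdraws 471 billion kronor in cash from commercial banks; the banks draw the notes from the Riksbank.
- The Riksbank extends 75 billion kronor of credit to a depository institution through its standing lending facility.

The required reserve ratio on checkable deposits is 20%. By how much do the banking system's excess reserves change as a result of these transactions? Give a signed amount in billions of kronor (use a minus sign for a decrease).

Government account inflow 193 billion kronor: reserves −193B, deposits −193B.
OMO sale (to banks) 199 billion kronor: reserves −199B, deposits 0.
Currency withdrawal 471 billion kronor: reserves −471B, deposits −471B.
Discount-window loan 75 billion kronor: reserves +75B, deposits 0.
Totals: Δreserves = −788B, Δdeposits = −664B.
Δrequired reserves = 20% × −664B = −132.8B.
Δexcess reserves = Δreserves − Δrequired = −788B − (−132.8B) = -655.2 billion.

-655.2 billion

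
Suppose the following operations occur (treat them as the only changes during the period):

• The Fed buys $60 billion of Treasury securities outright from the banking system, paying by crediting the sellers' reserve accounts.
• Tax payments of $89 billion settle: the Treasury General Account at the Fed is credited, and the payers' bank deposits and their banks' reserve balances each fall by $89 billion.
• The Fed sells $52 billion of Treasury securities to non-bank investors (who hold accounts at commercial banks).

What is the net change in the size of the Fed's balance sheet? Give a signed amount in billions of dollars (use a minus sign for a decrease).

+$8 billion

Fed balance sheet:
  Assets:      Securities +$8B
  Liabilities: Bank reserves −$81B, Government deposits +$89B
Commercial banking system:
  Assets:      Reserves at CB −$81B, Securities −$60B
  Liabilities: Checkable deposits −$141B
Change in total Fed assets = +$8 billion.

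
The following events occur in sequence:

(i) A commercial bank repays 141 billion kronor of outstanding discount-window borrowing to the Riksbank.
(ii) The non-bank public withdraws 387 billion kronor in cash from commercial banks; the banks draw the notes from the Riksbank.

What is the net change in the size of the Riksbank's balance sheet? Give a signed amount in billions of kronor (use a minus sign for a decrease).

-141 billion

Discount-window repayment 141 billion kronor: a Riksbank asset is shed → −141B.
Currency withdrawal 387 billion kronor: only the composition of liabilities changes → 0.
Net: −141 + 0 = -141 billion.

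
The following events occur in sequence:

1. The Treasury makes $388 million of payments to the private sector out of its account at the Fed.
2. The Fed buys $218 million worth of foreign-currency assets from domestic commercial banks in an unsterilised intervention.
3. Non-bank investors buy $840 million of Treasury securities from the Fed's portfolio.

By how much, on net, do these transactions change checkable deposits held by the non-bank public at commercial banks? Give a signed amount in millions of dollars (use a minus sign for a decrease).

-$452 million

Government spending $388 million: non-bank counterparties' bank balances rise → +$388M.
FX purchase $218 million: the counterparty is a bank, so public deposits are unchanged → 0.
Asset sale (to non-banks) $840 million: non-bank counterparties' bank balances fall → −$840M.
Net: 388 + 0 − 840 = -$452 million.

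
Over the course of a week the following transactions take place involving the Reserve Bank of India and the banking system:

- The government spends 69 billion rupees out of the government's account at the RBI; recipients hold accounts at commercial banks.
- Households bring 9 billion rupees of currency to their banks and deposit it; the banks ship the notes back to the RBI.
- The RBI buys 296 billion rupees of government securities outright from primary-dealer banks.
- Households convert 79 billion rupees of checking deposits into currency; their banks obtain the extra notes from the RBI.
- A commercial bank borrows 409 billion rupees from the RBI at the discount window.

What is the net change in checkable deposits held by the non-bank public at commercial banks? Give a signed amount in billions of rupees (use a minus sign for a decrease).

Government spending 69 billion rupees: non-bank counterparties' bank balances rise → +69B.
Currency deposit 9 billion rupees: non-bank counterparties' bank balances rise → +9B.
OMO purchase (from banks) 296 billion rupees: the counterparty is a bank, so public deposits are unchanged → 0.
Currency withdrawal 79 billion rupees: non-bank counterparties' bank balances fall → −79B.
Discount-window loan 409 billion rupees: the counterparty is a bank, so public deposits are unchanged → 0.
Net: 69 + 9 + 0 − 79 + 0 = -1 billion.

-1 billion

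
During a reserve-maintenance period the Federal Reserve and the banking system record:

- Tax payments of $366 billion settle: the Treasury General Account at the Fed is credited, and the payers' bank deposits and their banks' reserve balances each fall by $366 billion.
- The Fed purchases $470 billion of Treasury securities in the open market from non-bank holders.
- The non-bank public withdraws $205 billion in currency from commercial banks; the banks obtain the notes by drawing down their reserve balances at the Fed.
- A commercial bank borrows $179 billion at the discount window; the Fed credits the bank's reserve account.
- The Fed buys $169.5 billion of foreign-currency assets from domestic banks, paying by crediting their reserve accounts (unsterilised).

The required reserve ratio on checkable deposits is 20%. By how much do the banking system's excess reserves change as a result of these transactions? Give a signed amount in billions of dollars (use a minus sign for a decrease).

+$267.7 billion

Government account inflow $366 billion: reserves −$366B, deposits −$366B.
Asset purchase (from non-banks) $470 billion: reserves +$470B, deposits +$470B.
Currency withdrawal $205 billion: reserves −$205B, deposits −$205B.
Discount-window loan $179 billion: reserves +$179B, deposits 0.
FX purchase $169.5 billion: reserves +$169.5B, deposits 0.
Totals: Δreserves = +$247.5B, Δdeposits = −$101B.
Δrequired reserves = 20% × −$101B = −$20.2B.
Δexcess reserves = Δreserves − Δrequired = +$247.5B − (−$20.2B) = +$267.7 billion.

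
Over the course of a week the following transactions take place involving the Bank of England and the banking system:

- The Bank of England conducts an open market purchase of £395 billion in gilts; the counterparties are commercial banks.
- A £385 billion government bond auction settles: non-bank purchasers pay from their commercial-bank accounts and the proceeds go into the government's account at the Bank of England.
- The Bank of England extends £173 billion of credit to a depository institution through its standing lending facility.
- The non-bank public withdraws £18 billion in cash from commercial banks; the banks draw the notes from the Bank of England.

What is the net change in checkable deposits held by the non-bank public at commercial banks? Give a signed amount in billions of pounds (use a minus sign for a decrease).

-£403 billion

Bank of England balance sheet:
  Assets:      Securities +£395B, Loans to banks +£173B
  Liabilities: Bank reserves +£165B, Currency in circulation +£18B, Government deposits +£385B
Commercial banking system:
  Assets:      Reserves at CB +£165B, Securities −£395B
  Liabilities: Checkable deposits −£403B, Borrowings from CB +£173B
So the change in checkable deposits held by the non-bank public at commercial banks is -£403 billion.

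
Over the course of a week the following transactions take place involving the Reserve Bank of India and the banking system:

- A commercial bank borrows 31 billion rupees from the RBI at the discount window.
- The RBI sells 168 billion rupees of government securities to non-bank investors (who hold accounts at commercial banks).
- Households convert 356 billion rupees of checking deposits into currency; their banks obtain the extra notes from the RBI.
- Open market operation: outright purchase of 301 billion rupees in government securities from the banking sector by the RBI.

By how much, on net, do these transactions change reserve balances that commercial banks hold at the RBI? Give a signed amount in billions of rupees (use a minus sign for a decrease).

-192 billion

RBI balance sheet:
  Assets:      Securities +133B, Loans to banks +31B
  Liabilities: Bank reserves −192B, Currency in circulation +356B
So the change in reserve balances that commercial banks hold at the RBI is -192 billion.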